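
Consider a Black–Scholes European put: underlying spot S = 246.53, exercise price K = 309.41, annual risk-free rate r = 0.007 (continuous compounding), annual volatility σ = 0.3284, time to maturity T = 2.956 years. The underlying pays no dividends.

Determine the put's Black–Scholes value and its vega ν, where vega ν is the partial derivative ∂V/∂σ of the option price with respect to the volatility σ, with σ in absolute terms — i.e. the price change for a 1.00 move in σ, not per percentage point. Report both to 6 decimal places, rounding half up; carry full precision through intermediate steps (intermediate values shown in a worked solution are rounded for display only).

σ√T = 0.3284·√2.956 = 0.564619
d₁ = (ln(S/K) + (r+σ²/2)T) / (σ√T) = (ln(246.53/309.41) + (0.007+0.3284²/2)·2.956) / 0.564619 = (-0.227184 + 0.180089) / 0.564619 = -0.083409
d₂ = d₁ − σ√T = -0.083409 − 0.564619 = -0.648028
e^{−rT} = e^{−0.007·2.956} = 0.979521
N(−d₁) = 0.533237,  N(−d₂) = 0.741517
Put price V = K·e^{−rT}·N(−d₂) − S·N(−d₁) = 224.733999 − 131.458887 = 93.275112
φ(d₁) = (1/√(2π))·e^{−d₁²/2} = 0.397557
ν = S·φ(d₁)·√T = 168.508319

price = 93.275112
ν = 168.508319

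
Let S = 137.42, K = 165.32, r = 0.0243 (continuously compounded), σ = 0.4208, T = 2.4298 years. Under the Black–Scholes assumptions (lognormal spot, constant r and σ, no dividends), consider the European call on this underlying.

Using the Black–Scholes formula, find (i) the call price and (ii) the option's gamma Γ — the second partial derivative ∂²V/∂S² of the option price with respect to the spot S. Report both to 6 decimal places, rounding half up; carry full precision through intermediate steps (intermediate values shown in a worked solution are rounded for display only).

σ√T = 0.4208·√2.4298 = 0.655935
d₁ = (ln(S/K) + (r+σ²/2)T) / (σ√T) = (ln(137.42/165.32) + (0.0243+0.4208²/2)·2.4298) / 0.655935 = (-0.184841 + 0.274170) / 0.655935 = 0.136185
d₂ = d₁ − σ√T = 0.136185 − 0.655935 = -0.519750
e^{−rT} = e^{−0.0243·2.4298} = 0.942665
N(d₁) = 0.554163,  N(d₂) = 0.301619
Call price V = S·N(d₁) − K·e^{−rT}·N(d₂) = 76.153015 − 47.004707 = 29.148309
φ(d₁) = (1/√(2π))·e^{−d₁²/2} = 0.395260
Γ = φ(d₁) / (S·σ·√T) = 0.004385

price = 29.148309
Γ = 0.004385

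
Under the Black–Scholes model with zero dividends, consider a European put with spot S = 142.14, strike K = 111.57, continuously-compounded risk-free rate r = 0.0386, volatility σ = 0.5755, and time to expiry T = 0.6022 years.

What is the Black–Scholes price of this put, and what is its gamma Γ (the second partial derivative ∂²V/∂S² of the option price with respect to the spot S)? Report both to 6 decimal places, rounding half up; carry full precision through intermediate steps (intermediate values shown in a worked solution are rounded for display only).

price = 9.338389
Γ = 0.004499

σ√T = 0.5755·√0.6022 = 0.446597
d₁ = (ln(S/K) + (r+σ²/2)T) / (σ√T) = (ln(142.14/111.57) + (0.0386+0.5755²/2)·0.6022) / 0.446597 = (0.242160 + 0.122969) / 0.446597 = 0.817582
d₂ = d₁ − σ√T = 0.817582 − 0.446597 = 0.370985
e^{−rT} = e^{−0.0386·0.6022} = 0.977023
N(−d₁) = 0.206798,  N(−d₂) = 0.355324
Put price V = K·e^{−rT}·N(−d₂) − S·N(−d₁) = 38.732649 − 29.394259 = 9.338389
φ(d₁) = (1/√(2π))·e^{−d₁²/2} = 0.285601
Γ = φ(d₁) / (S·σ·√T) = 0.004499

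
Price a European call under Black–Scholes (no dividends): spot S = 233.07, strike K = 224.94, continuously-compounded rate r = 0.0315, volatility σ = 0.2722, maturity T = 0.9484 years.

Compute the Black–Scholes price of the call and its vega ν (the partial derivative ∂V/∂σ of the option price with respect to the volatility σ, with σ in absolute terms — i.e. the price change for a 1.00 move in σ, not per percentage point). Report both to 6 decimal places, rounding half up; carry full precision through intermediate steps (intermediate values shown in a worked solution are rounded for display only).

σ√T = 0.2722·√0.9484 = 0.265084
d₁ = (ln(S/K) + (r+σ²/2)T) / (σ√T) = (ln(233.07/224.94) + (0.0315+0.2722²/2)·0.9484) / 0.265084 = (0.035505 + 0.065009) / 0.265084 = 0.379180
d₂ = d₁ − σ√T = 0.379180 − 0.265084 = 0.114095
e^{−rT} = e^{−0.0315·0.9484} = 0.970567
N(d₁) = 0.647723,  N(d₂) = 0.545419
Call price V = S·N(d₁) − K·e^{−rT}·N(d₂) = 150.964751 − 119.075534 = 31.889217
φ(d₁) = (1/√(2π))·e^{−d₁²/2} = 0.371269
ν = S·φ(d₁)·√T = 84.269687

price = 31.889217
ν = 84.269687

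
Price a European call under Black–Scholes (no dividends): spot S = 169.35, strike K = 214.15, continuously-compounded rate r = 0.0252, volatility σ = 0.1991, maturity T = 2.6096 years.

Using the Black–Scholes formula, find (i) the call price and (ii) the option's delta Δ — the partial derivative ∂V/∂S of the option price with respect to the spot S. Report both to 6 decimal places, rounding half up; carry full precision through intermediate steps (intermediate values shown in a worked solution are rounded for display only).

σ√T = 0.1991·√2.6096 = 0.321631
d₁ = (ln(S/K) + (r+σ²/2)T) / (σ√T) = (ln(169.35/214.15) + (0.0252+0.1991²/2)·2.6096) / 0.321631 = (-0.234709 + 0.117485) / 0.321631 = -0.364467
d₂ = d₁ − σ√T = -0.364467 − 0.321631 = -0.686098
e^{−rT} = e^{−0.0252·2.6096} = 0.936354
N(d₁) = 0.357755,  N(d₂) = 0.246326
Call price V = S·N(d₁) − K·e^{−rT}·N(d₂) = 60.585770 − 49.393264 = 11.192507
Δ = N(d₁) = 0.357755

price = 11.192507
Δ = 0.357755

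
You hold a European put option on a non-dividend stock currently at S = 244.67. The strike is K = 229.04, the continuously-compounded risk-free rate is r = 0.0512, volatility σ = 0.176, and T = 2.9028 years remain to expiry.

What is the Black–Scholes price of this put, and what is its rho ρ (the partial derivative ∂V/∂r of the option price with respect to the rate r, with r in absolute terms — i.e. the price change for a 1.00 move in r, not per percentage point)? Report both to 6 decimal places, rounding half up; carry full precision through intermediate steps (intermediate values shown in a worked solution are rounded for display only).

σ√T = 0.176·√2.9028 = 0.299862
d₁ = (ln(S/K) + (r+σ²/2)T) / (σ√T) = (ln(244.67/229.04) + (0.0512+0.176²/2)·2.9028) / 0.299862 = (0.066014 + 0.193582) / 0.299862 = 0.865717
d₂ = d₁ − σ√T = 0.865717 − 0.299862 = 0.565856
e^{−rT} = e^{−0.0512·2.9028} = 0.861894
N(−d₁) = 0.193323,  N(−d₂) = 0.285746
Put price V = K·e^{−rT}·N(−d₂) − S·N(−d₁) = 56.408581 − 47.300234 = 9.108346
ρ = −K·T·e^{−rT}·N(−d₂) = -163.742828

price = 9.108346
ρ = -163.742828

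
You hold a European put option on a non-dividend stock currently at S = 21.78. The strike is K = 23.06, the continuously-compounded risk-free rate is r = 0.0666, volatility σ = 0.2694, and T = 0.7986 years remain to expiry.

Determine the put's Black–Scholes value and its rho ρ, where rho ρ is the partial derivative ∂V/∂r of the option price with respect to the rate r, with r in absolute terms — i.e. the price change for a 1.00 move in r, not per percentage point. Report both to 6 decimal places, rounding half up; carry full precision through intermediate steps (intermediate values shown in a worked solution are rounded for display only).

price = 2.133962
ρ = -9.679966

σ√T = 0.2694·√0.7986 = 0.240748
d₁ = (ln(S/K) + (r+σ²/2)T) / (σ√T) = (ln(21.78/23.06) + (0.0666+0.2694²/2)·0.7986) / 0.240748 = (-0.057107 + 0.082167) / 0.240748 = 0.104089
d₂ = d₁ − σ√T = 0.104089 − 0.240748 = -0.136659
e^{−rT} = e^{−0.0666·0.7986} = 0.948203
N(−d₁) = 0.458550,  N(−d₂) = 0.554350
Put price V = K·e^{−rT}·N(−d₂) − S·N(−d₁) = 12.121170 − 9.987208 = 2.133962
ρ = −K·T·e^{−rT}·N(−d₂) = -9.679966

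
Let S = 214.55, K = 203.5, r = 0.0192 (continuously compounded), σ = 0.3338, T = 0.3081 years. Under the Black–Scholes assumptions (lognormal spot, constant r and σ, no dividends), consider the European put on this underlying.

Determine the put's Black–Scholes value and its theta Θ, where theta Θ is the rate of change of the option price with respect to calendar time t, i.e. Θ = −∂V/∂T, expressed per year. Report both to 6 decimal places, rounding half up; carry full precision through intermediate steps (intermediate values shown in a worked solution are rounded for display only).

price = 10.024522
Θ = -22.065339

σ√T = 0.3338·√0.3081 = 0.185282
d₁ = (ln(S/K) + (r+σ²/2)T) / (σ√T) = (ln(214.55/203.5) + (0.0192+0.3338²/2)·0.3081) / 0.185282 = (0.052877 + 0.023080) / 0.185282 = 0.409954
d₂ = d₁ − σ√T = 0.409954 − 0.185282 = 0.224673
e^{−rT} = e^{−0.0192·0.3081} = 0.994102
N(−d₁) = 0.340920,  N(−d₂) = 0.411117
Put price V = K·e^{−rT}·N(−d₂) − S·N(−d₁) = 83.168858 − 73.144336 = 10.024522
φ(d₁) = (1/√(2π))·e^{−d₁²/2} = 0.366789
Θ = −S·φ(d₁)·σ/(2√T) + r·K·e^{−rT}·N(−d₂) = −23.662181 + 1.596842 = -22.065339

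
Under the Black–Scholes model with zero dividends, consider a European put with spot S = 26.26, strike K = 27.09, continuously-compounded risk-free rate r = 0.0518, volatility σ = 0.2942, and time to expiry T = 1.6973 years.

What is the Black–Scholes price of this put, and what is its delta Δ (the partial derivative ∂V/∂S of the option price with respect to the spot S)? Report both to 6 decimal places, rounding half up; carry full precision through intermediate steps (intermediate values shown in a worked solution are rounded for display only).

price = 3.197727
Δ = -0.366988

σ√T = 0.2942·√1.6973 = 0.383285
d₁ = (ln(S/K) + (r+σ²/2)T) / (σ√T) = (ln(26.26/27.09) + (0.0518+0.2942²/2)·1.6973) / 0.383285 = (-0.031118 + 0.161374) / 0.383285 = 0.339841
d₂ = d₁ − σ√T = 0.339841 − 0.383285 = -0.043444
e^{−rT} = e^{−0.0518·1.6973} = 0.915834
N(−d₁) = 0.366988,  N(−d₂) = 0.517326
Put price V = K·e^{−rT}·N(−d₂) − S·N(−d₁) = 12.834833 − 9.637106 = 3.197727
Δ = −N(−d₁) = -0.366988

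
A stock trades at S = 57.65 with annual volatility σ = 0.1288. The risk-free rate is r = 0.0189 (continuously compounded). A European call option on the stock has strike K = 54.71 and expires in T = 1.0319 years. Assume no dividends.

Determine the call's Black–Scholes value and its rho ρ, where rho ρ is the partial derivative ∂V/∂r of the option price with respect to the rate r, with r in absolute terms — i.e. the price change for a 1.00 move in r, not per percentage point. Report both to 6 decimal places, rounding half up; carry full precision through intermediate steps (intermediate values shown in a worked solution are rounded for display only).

price = 5.327246
ρ = 37.963859

σ√T = 0.1288·√1.0319 = 0.130838
d₁ = (ln(S/K) + (r+σ²/2)T) / (σ√T) = (ln(57.65/54.71) + (0.0189+0.1288²/2)·1.0319) / 0.130838 = (0.052344 + 0.028062) / 0.130838 = 0.614545
d₂ = d₁ − σ√T = 0.614545 − 0.130838 = 0.483707
e^{−rT} = e^{−0.0189·1.0319} = 0.980686
N(d₁) = 0.730572,  N(d₂) = 0.685703
Call price V = S·N(d₁) − K·e^{−rT}·N(d₂) = 42.117496 − 36.790250 = 5.327246
ρ = K·T·e^{−rT}·N(d₂) = 37.963859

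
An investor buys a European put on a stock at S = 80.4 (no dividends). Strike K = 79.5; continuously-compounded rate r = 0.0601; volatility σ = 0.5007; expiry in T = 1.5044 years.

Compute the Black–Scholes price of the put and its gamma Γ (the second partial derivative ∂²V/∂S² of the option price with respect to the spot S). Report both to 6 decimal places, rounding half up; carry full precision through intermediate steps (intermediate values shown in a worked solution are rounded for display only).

σ√T = 0.5007·√1.5044 = 0.614129
d₁ = (ln(S/K) + (r+σ²/2)T) / (σ√T) = (ln(80.4/79.5) + (0.0601+0.5007²/2)·1.5044) / 0.614129 = (0.011257 + 0.278991) / 0.614129 = 0.472619
d₂ = d₁ − σ√T = 0.472619 − 0.614129 = -0.141510
e^{−rT} = e^{−0.0601·1.5044} = 0.913552
N(−d₁) = 0.318243,  N(−d₂) = 0.556266
Put price V = K·e^{−rT}·N(−d₂) − S·N(−d₁) = 40.400200 − 25.586712 = 14.813488
φ(d₁) = (1/√(2π))·e^{−d₁²/2} = 0.356785
Γ = φ(d₁) / (S·σ·√T) = 0.007226

price = 14.813488
Γ = 0.007226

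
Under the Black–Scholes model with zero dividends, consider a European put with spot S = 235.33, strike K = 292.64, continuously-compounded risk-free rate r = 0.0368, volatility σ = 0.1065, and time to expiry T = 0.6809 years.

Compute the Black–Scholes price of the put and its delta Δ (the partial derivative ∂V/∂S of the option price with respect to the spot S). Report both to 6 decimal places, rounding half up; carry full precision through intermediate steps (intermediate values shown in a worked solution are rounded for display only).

price = 50.181196
Δ = -0.984264

σ√T = 0.1065·√0.6809 = 0.087880
d₁ = (ln(S/K) + (r+σ²/2)T) / (σ√T) = (ln(235.33/292.64) + (0.0368+0.1065²/2)·0.6809) / 0.087880 = (-0.217954 + 0.028919) / 0.087880 = -2.151061
d₂ = d₁ − σ√T = -2.151061 − 0.087880 = -2.238942
e^{−rT} = e^{−0.0368·0.6809} = 0.975254
N(−d₁) = 0.984264,  N(−d₂) = 0.987420
Put price V = K·e^{−rT}·N(−d₂) − S·N(−d₁) = 281.808120 − 231.626923 = 50.181196
Δ = −N(−d₁) = -0.984264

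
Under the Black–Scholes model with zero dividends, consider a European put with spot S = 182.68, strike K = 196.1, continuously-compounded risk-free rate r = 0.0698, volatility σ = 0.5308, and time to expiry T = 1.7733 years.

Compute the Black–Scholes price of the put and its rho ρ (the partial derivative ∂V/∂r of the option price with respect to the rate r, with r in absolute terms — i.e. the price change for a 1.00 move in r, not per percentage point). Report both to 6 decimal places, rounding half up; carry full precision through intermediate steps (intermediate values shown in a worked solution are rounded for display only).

σ√T = 0.5308·√1.7733 = 0.706841
d₁ = (ln(S/K) + (r+σ²/2)T) / (σ√T) = (ln(182.68/196.1) + (0.0698+0.5308²/2)·1.7733) / 0.706841 = (-0.070889 + 0.373589) / 0.706841 = 0.428243
d₂ = d₁ − σ√T = 0.428243 − 0.706841 = -0.278598
e^{−rT} = e^{−0.0698·1.7733} = 0.883577
N(−d₁) = 0.334237,  N(−d₂) = 0.609723
Put price V = K·e^{−rT}·N(−d₂) − S·N(−d₁) = 105.646498 − 61.058424 = 44.588074
ρ = −K·T·e^{−rT}·N(−d₂) = -187.342935

price = 44.588074
ρ = -187.342935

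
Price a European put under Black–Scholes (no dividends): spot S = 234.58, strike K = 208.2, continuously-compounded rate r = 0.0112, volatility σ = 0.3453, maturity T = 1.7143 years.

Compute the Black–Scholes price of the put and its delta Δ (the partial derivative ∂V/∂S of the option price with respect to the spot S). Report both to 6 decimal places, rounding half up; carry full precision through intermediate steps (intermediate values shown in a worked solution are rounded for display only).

price = 25.862033
Δ = -0.297227

σ√T = 0.3453·√1.7143 = 0.452106
d₁ = (ln(S/K) + (r+σ²/2)T) / (σ√T) = (ln(234.58/208.2) + (0.0112+0.3453²/2)·1.7143) / 0.452106 = (0.119298 + 0.121400) / 0.452106 = 0.532392
d₂ = d₁ − σ√T = 0.532392 − 0.452106 = 0.080286
e^{−rT} = e^{−0.0112·1.7143} = 0.980983
N(−d₁) = 0.297227,  N(−d₂) = 0.468005
Put price V = K·e^{−rT}·N(−d₂) − S·N(−d₁) = 95.585603 − 69.723570 = 25.862033
Δ = −N(−d₁) = -0.297227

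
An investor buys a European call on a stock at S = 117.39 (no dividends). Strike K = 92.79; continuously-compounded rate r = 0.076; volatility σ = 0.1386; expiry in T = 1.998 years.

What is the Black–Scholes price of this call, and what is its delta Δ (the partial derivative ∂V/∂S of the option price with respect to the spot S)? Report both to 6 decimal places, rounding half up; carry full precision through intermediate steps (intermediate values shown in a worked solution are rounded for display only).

σ√T = 0.1386·√1.998 = 0.195912
d₁ = (ln(S/K) + (r+σ²/2)T) / (σ√T) = (ln(117.39/92.79) + (0.076+0.1386²/2)·1.998) / 0.195912 = (0.235163 + 0.171039) / 0.195912 = 2.073388
d₂ = d₁ − σ√T = 2.073388 − 0.195912 = 1.877476
e^{−rT} = e^{−0.076·1.998} = 0.859119
N(d₁) = 0.980932,  N(d₂) = 0.969774
Call price V = S·N(d₁) − K·e^{−rT}·N(d₂) = 115.151599 − 77.308060 = 37.843538
Δ = N(d₁) = 0.980932

price = 37.843538
Δ = 0.980932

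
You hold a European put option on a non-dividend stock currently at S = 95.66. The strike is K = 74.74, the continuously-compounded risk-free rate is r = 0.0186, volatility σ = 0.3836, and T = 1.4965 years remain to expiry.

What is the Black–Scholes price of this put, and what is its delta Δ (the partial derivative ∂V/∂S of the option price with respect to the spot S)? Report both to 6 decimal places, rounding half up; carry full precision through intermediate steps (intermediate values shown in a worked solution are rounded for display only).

σ√T = 0.3836·√1.4965 = 0.469264
d₁ = (ln(S/K) + (r+σ²/2)T) / (σ√T) = (ln(95.66/74.74) + (0.0186+0.3836²/2)·1.4965) / 0.469264 = (0.246785 + 0.137939) / 0.469264 = 0.819846
d₂ = d₁ − σ√T = 0.819846 − 0.469264 = 0.350582
e^{−rT} = e^{−0.0186·1.4965} = 0.972549
N(−d₁) = 0.206152,  N(−d₂) = 0.362951
Put price V = K·e^{−rT}·N(−d₂) − S·N(−d₁) = 26.382286 − 19.720498 = 6.661788
Δ = −N(−d₁) = -0.206152

price = 6.661788
Δ = -0.206152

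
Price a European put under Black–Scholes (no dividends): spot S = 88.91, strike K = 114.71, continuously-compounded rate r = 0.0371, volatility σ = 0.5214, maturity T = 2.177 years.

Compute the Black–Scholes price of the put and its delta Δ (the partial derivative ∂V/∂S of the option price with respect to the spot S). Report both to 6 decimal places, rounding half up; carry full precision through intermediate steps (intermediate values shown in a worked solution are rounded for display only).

price = 38.314299
Δ = -0.437049

σ√T = 0.5214·√2.177 = 0.769308
d₁ = (ln(S/K) + (r+σ²/2)T) / (σ√T) = (ln(88.91/114.71) + (0.0371+0.5214²/2)·2.177) / 0.769308 = (-0.254783 + 0.376684) / 0.769308 = 0.158456
d₂ = d₁ − σ√T = 0.158456 − 0.769308 = -0.610852
e^{−rT} = e^{−0.0371·2.177} = 0.922409
N(−d₁) = 0.437049,  N(−d₂) = 0.729351
Put price V = K·e^{−rT}·N(−d₂) − S·N(−d₁) = 77.172301 − 38.858002 = 38.314299
Δ = −N(−d₁) = -0.437049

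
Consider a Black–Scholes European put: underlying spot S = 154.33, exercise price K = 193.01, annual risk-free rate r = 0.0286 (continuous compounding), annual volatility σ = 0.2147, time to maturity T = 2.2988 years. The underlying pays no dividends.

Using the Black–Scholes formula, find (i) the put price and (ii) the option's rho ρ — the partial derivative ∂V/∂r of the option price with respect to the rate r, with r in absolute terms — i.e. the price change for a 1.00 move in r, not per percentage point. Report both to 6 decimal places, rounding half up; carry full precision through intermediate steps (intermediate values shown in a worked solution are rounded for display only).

σ√T = 0.2147·√2.2988 = 0.325524
d₁ = (ln(S/K) + (r+σ²/2)T) / (σ√T) = (ln(154.33/193.01) + (0.0286+0.2147²/2)·2.2988) / 0.325524 = (-0.223649 + 0.118729) / 0.325524 = -0.322312
d₂ = d₁ − σ√T = -0.322312 − 0.325524 = -0.647836
e^{−rT} = e^{−0.0286·2.2988} = 0.936369
N(−d₁) = 0.626392,  N(−d₂) = 0.741455
Put price V = K·e^{−rT}·N(−d₂) − S·N(−d₁) = 134.002016 − 96.671070 = 37.330945
ρ = −K·T·e^{−rT}·N(−d₂) = -308.043833

price = 37.330945
ρ = -308.043833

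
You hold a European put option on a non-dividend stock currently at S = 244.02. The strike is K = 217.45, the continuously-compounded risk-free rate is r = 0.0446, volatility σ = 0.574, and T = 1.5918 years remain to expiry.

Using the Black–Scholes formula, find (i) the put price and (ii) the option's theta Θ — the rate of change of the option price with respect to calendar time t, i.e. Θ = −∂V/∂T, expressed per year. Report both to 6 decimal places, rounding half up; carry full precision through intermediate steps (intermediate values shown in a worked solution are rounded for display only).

σ√T = 0.574·√1.5918 = 0.724196
d₁ = (ln(S/K) + (r+σ²/2)T) / (σ√T) = (ln(244.02/217.45) + (0.0446+0.574²/2)·1.5918) / 0.724196 = (0.115281 + 0.333224) / 0.724196 = 0.619315
d₂ = d₁ − σ√T = 0.619315 − 0.724196 = -0.104881
e^{−rT} = e^{−0.0446·1.5918} = 0.931467
N(−d₁) = 0.267854,  N(−d₂) = 0.541765
Put price V = K·e^{−rT}·N(−d₂) − S·N(−d₁) = 109.733149 − 65.361837 = 44.371312
φ(d₁) = (1/√(2π))·e^{−d₁²/2} = 0.329324
Θ = −S·φ(d₁)·σ/(2√T) + r·K·e^{−rT}·N(−d₂) = −18.280416 + 4.894098 = -13.386318

price = 44.371312
Θ = -13.386318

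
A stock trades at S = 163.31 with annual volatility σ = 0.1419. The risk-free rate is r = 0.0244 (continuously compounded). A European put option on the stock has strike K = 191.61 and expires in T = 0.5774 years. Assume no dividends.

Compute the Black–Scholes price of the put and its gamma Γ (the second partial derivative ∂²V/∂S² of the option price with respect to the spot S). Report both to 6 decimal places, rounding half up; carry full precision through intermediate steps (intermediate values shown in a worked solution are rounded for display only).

σ√T = 0.1419·√0.5774 = 0.107825
d₁ = (ln(S/K) + (r+σ²/2)T) / (σ√T) = (ln(163.31/191.61) + (0.0244+0.1419²/2)·0.5774) / 0.107825 = (-0.159812 + 0.019902) / 0.107825 = -1.297563
d₂ = d₁ − σ√T = -1.297563 − 0.107825 = -1.405388
e^{−rT} = e^{−0.0244·0.5774} = 0.986010
N(−d₁) = 0.902781,  N(−d₂) = 0.920047
Put price V = K·e^{−rT}·N(−d₂) − S·N(−d₁) = 173.823948 − 147.433191 = 26.390757
φ(d₁) = (1/√(2π))·e^{−d₁²/2} = 0.171912
Γ = φ(d₁) / (S·σ·√T) = 0.009763

price = 26.390757
Γ = 0.009763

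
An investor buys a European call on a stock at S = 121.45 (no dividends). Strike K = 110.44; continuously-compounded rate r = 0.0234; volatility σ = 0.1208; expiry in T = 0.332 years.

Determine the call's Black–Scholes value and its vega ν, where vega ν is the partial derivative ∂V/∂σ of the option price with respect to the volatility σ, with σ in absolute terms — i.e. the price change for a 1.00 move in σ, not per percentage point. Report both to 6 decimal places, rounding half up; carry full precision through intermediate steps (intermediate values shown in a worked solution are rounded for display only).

σ√T = 0.1208·√0.332 = 0.069604
d₁ = (ln(S/K) + (r+σ²/2)T) / (σ√T) = (ln(121.45/110.44) + (0.0234+0.1208²/2)·0.332) / 0.069604 = (0.095030 + 0.010191) / 0.069604 = 1.511709
d₂ = d₁ − σ√T = 1.511709 − 0.069604 = 1.442105
e^{−rT} = e^{−0.0234·0.332} = 0.992261
N(d₁) = 0.934696,  N(d₂) = 0.925364
Call price V = S·N(d₁) − K·e^{−rT}·N(d₂) = 113.518840 − 101.406286 = 12.112554
φ(d₁) = (1/√(2π))·e^{−d₁²/2} = 0.127254
ν = S·φ(d₁)·√T = 8.905076

price = 12.112554
ν = 8.905076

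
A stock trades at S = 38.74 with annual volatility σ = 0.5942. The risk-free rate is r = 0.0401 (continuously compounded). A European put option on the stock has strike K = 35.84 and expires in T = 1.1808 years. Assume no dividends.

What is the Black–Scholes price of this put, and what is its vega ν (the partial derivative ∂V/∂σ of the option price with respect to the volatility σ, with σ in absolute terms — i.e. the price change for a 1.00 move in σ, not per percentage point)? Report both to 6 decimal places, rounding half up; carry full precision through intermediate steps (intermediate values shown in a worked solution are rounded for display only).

σ√T = 0.5942·√1.1808 = 0.645685
d₁ = (ln(S/K) + (r+σ²/2)T) / (σ√T) = (ln(38.74/35.84) + (0.0401+0.5942²/2)·1.1808) / 0.645685 = (0.077808 + 0.255805) / 0.645685 = 0.516680
d₂ = d₁ − σ√T = 0.516680 − 0.645685 = -0.129005
e^{−rT} = e^{−0.0401·1.1808} = 0.953753
N(−d₁) = 0.302690,  N(−d₂) = 0.551323
Put price V = K·e^{−rT}·N(−d₂) − S·N(−d₁) = 18.845615 − 11.726198 = 7.119417
φ(d₁) = (1/√(2π))·e^{−d₁²/2} = 0.349093
ν = S·φ(d₁)·√T = 14.695641

price = 7.119417
ν = 14.695641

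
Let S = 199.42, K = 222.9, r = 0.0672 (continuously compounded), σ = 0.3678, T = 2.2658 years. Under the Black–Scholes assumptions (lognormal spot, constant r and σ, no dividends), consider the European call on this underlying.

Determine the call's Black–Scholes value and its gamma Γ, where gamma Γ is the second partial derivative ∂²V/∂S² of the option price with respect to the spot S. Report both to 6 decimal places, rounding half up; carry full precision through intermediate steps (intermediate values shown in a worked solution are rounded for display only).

σ√T = 0.3678·√2.2658 = 0.553634
d₁ = (ln(S/K) + (r+σ²/2)T) / (σ√T) = (ln(199.42/222.9) + (0.0672+0.3678²/2)·2.2658) / 0.553634 = (-0.111310 + 0.305517) / 0.553634 = 0.350786
d₂ = d₁ − σ√T = 0.350786 − 0.553634 = -0.202848
e^{−rT} = e^{−0.0672·2.2658} = 0.858763
N(d₁) = 0.637125,  N(d₂) = 0.419627
Call price V = S·N(d₁) − K·e^{−rT}·N(d₂) = 127.055558 − 80.324307 = 46.731251
φ(d₁) = (1/√(2π))·e^{−d₁²/2} = 0.375137
Γ = φ(d₁) / (S·σ·√T) = 0.003398

price = 46.731251
Γ = 0.003398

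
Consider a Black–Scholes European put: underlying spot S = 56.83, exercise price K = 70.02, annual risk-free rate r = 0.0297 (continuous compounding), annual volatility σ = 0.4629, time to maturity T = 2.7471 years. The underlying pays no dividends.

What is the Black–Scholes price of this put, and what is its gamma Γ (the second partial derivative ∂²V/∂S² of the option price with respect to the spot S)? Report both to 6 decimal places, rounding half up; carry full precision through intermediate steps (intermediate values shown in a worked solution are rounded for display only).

price = 22.215805
Γ = 0.008935

σ√T = 0.4629·√2.7471 = 0.767228
d₁ = (ln(S/K) + (r+σ²/2)T) / (σ√T) = (ln(56.83/70.02) + (0.0297+0.4629²/2)·2.7471) / 0.767228 = (-0.208717 + 0.375908) / 0.767228 = 0.217917
d₂ = d₁ − σ√T = 0.217917 − 0.767228 = -0.549311
e^{−rT} = e^{−0.0297·2.7471} = 0.921651
N(−d₁) = 0.413747,  N(−d₂) = 0.708604
Put price V = K·e^{−rT}·N(−d₂) − S·N(−d₁) = 45.729050 − 23.513246 = 22.215805
φ(d₁) = (1/√(2π))·e^{−d₁²/2} = 0.389581
Γ = φ(d₁) / (S·σ·√T) = 0.008935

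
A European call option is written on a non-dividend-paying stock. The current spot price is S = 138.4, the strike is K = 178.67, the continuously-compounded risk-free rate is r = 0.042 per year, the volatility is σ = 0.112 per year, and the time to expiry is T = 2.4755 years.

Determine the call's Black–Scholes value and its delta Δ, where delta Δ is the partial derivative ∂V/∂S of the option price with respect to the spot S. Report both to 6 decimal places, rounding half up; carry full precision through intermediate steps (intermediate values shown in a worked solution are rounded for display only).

σ√T = 0.112·√2.4755 = 0.176218
d₁ = (ln(S/K) + (r+σ²/2)T) / (σ√T) = (ln(138.4/178.67) + (0.042+0.112²/2)·2.4755) / 0.176218 = (-0.255392 + 0.119497) / 0.176218 = -0.771178
d₂ = d₁ − σ√T = -0.771178 − 0.176218 = -0.947395
e^{−rT} = e^{−0.042·2.4755} = 0.901251
N(d₁) = 0.220301,  N(d₂) = 0.171719
Call price V = S·N(d₁) − K·e^{−rT}·N(d₂) = 30.489631 − 27.651272 = 2.838359
Δ = N(d₁) = 0.220301

price = 2.838359
Δ = 0.220301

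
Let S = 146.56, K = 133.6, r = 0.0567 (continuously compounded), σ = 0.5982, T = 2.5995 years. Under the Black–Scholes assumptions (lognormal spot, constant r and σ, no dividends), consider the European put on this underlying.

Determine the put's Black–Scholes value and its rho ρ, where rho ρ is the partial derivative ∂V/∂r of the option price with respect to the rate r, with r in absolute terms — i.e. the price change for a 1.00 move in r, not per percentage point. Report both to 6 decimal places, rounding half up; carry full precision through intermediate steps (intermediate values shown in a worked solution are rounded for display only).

σ√T = 0.5982·√2.5995 = 0.964476
d₁ = (ln(S/K) + (r+σ²/2)T) / (σ√T) = (ln(146.56/133.6) + (0.0567+0.5982²/2)·2.5995) / 0.964476 = (0.092585 + 0.612498) / 0.964476 = 0.731053
d₂ = d₁ − σ√T = 0.731053 − 0.964476 = -0.233423
e^{−rT} = e^{−0.0567·2.5995} = 0.862956
N(−d₁) = 0.232373,  N(−d₂) = 0.592283
Put price V = K·e^{−rT}·N(−d₂) − S·N(−d₁) = 68.284891 − 34.056638 = 34.228253
ρ = −K·T·e^{−rT}·N(−d₂) = -177.506574

price = 34.228253
ρ = -177.506574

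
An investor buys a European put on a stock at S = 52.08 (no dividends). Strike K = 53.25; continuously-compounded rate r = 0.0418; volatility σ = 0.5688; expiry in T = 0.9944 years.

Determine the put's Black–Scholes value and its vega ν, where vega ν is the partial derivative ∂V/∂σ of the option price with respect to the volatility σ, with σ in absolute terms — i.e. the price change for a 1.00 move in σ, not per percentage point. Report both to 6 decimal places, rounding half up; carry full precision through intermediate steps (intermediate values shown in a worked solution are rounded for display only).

σ√T = 0.5688·√0.9944 = 0.567205
d₁ = (ln(S/K) + (r+σ²/2)T) / (σ√T) = (ln(52.08/53.25) + (0.0418+0.5688²/2)·0.9944) / 0.567205 = (-0.022217 + 0.202427) / 0.567205 = 0.317716
d₂ = d₁ − σ√T = 0.317716 − 0.567205 = -0.249489
e^{−rT} = e^{−0.0418·0.9944} = 0.959286
N(−d₁) = 0.375350,  N(−d₂) = 0.598509
Put price V = K·e^{−rT}·N(−d₂) − S·N(−d₁) = 30.573023 − 19.548245 = 11.024778
φ(d₁) = (1/√(2π))·e^{−d₁²/2} = 0.379307
ν = S·φ(d₁)·√T = 19.698904

price = 11.024778
ν = 19.698904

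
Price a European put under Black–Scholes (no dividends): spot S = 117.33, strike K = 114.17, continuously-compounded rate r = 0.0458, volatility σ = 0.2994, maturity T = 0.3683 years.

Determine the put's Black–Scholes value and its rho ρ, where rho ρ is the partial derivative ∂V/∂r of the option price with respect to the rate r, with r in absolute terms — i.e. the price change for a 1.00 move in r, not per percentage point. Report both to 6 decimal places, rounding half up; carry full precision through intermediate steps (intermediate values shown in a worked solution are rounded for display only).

σ√T = 0.2994·√0.3683 = 0.181699
d₁ = (ln(S/K) + (r+σ²/2)T) / (σ√T) = (ln(117.33/114.17) + (0.0458+0.2994²/2)·0.3683) / 0.181699 = (0.027302 + 0.033375) / 0.181699 = 0.333944
d₂ = d₁ − σ√T = 0.333944 − 0.181699 = 0.152245
e^{−rT} = e^{−0.0458·0.3683} = 0.983273
N(−d₁) = 0.369211,  N(−d₂) = 0.439497
Put price V = K·e^{−rT}·N(−d₂) − S·N(−d₁) = 49.338054 − 43.319512 = 6.018542
ρ = −K·T·e^{−rT}·N(−d₂) = -18.171205

price = 6.018542
ρ = -18.171205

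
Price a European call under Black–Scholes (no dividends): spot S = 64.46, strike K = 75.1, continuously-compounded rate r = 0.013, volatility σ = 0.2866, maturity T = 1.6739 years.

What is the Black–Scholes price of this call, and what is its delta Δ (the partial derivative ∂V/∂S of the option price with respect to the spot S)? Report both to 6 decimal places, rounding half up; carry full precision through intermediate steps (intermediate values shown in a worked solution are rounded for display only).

σ√T = 0.2866·√1.6739 = 0.370801
d₁ = (ln(S/K) + (r+σ²/2)T) / (σ√T) = (ln(64.46/75.1) + (0.013+0.2866²/2)·1.6739) / 0.370801 = (-0.152776 + 0.090507) / 0.370801 = -0.167929
d₂ = d₁ − σ√T = -0.167929 − 0.370801 = -0.538730
e^{−rT} = e^{−0.013·1.6739} = 0.978474
N(d₁) = 0.433320,  N(d₂) = 0.295037
Call price V = S·N(d₁) − K·e^{−rT}·N(d₂) = 27.931777 − 21.680296 = 6.251482
Δ = N(d₁) = 0.433320

price = 6.251482
Δ = 0.433320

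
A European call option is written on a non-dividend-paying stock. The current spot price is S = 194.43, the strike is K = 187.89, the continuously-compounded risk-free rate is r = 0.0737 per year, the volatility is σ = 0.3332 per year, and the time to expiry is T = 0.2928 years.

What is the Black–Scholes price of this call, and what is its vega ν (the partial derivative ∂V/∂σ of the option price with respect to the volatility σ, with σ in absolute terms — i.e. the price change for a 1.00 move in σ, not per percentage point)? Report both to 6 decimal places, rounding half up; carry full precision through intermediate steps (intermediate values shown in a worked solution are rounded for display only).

price = 19.506224
ν = 38.751036

σ√T = 0.3332·√0.2928 = 0.180298
d₁ = (ln(S/K) + (r+σ²/2)T) / (σ√T) = (ln(194.43/187.89) + (0.0737+0.3332²/2)·0.2928) / 0.180298 = (0.034216 + 0.037833) / 0.180298 = 0.399608
d₂ = d₁ − σ√T = 0.399608 − 0.180298 = 0.219311
e^{−rT} = e^{−0.0737·0.2928} = 0.978652
N(d₁) = 0.655278,  N(d₂) = 0.586796
Call price V = S·N(d₁) − K·e^{−rT}·N(d₂) = 127.405607 − 107.899383 = 19.506224
φ(d₁) = (1/√(2π))·e^{−d₁²/2} = 0.368328
ν = S·φ(d₁)·√T = 38.751036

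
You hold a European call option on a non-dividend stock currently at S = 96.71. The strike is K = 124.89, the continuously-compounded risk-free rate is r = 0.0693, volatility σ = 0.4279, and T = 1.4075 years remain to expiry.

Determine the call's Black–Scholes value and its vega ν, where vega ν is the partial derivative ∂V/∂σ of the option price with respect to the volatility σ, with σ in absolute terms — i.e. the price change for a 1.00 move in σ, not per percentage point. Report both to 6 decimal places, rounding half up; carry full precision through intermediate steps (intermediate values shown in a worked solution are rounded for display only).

σ√T = 0.4279·√1.4075 = 0.507652
d₁ = (ln(S/K) + (r+σ²/2)T) / (σ√T) = (ln(96.71/124.89) + (0.0693+0.4279²/2)·1.4075) / 0.507652 = (-0.255717 + 0.226395) / 0.507652 = -0.057759
d₂ = d₁ − σ√T = -0.057759 − 0.507652 = -0.565411
e^{−rT} = e^{−0.0693·1.4075} = 0.907066
N(d₁) = 0.476970,  N(d₂) = 0.285897
Call price V = S·N(d₁) − K·e^{−rT}·N(d₂) = 46.127814 − 32.387428 = 13.740386
φ(d₁) = (1/√(2π))·e^{−d₁²/2} = 0.398277
ν = S·φ(d₁)·√T = 45.696321

price = 13.740386
ν = 45.696321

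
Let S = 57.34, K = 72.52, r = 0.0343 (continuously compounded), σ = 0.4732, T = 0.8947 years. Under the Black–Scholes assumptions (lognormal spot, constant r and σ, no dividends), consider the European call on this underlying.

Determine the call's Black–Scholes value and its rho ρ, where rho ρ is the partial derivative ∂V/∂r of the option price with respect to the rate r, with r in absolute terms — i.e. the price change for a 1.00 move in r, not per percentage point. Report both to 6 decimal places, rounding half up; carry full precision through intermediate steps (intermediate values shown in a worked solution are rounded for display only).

σ√T = 0.4732·√0.8947 = 0.447593
d₁ = (ln(S/K) + (r+σ²/2)T) / (σ√T) = (ln(57.34/72.52) + (0.0343+0.4732²/2)·0.8947) / 0.447593 = (-0.234864 + 0.130858) / 0.447593 = -0.232367
d₂ = d₁ − σ√T = -0.232367 − 0.447593 = -0.679960
e^{−rT} = e^{−0.0343·0.8947} = 0.969778
N(d₁) = 0.408126,  N(d₂) = 0.248265
Call price V = S·N(d₁) − K·e^{−rT}·N(d₂) = 23.401972 − 17.460042 = 5.941931
ρ = K·T·e^{−rT}·N(d₂) = 15.621500

price = 5.941931
ρ = 15.621500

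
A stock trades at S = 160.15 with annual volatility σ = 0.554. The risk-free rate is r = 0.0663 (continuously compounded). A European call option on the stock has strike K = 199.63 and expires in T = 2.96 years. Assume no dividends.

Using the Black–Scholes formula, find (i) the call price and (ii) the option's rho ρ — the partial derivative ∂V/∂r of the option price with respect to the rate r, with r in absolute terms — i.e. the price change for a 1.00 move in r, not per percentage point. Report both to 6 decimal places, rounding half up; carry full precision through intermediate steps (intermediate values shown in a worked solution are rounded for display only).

σ√T = 0.554·√2.96 = 0.953138
d₁ = (ln(S/K) + (r+σ²/2)T) / (σ√T) = (ln(160.15/199.63) + (0.0663+0.554²/2)·2.96) / 0.953138 = (-0.220355 + 0.650484) / 0.953138 = 0.451277
d₂ = d₁ − σ√T = 0.451277 − 0.953138 = -0.501861
e^{−rT} = e^{−0.0663·2.96} = 0.821808
N(d₁) = 0.674105,  N(d₂) = 0.307883
Call price V = S·N(d₁) − K·e^{−rT}·N(d₂) = 107.957911 − 50.510501 = 57.447409
ρ = K·T·e^{−rT}·N(d₂) = 149.511084

price = 57.447409
ρ = 149.511084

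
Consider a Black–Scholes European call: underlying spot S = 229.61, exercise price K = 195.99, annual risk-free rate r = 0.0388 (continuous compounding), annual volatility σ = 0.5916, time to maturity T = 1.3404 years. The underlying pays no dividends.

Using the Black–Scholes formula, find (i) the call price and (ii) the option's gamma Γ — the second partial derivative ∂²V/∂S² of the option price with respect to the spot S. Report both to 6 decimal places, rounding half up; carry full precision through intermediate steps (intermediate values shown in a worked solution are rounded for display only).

price = 79.969277
Γ = 0.002054

σ√T = 0.5916·√1.3404 = 0.684929
d₁ = (ln(S/K) + (r+σ²/2)T) / (σ√T) = (ln(229.61/195.99) + (0.0388+0.5916²/2)·1.3404) / 0.684929 = (0.158319 + 0.286571) / 0.684929 = 0.649542
d₂ = d₁ − σ√T = 0.649542 − 0.684929 = -0.035387
e^{−rT} = e^{−0.0388·1.3404} = 0.949322
N(d₁) = 0.742006,  N(d₂) = 0.485886
Call price V = S·N(d₁) − K·e^{−rT}·N(d₂) = 170.371964 − 90.402687 = 79.969277
φ(d₁) = (1/√(2π))·e^{−d₁²/2} = 0.323069
Γ = φ(d₁) / (S·σ·√T) = 0.002054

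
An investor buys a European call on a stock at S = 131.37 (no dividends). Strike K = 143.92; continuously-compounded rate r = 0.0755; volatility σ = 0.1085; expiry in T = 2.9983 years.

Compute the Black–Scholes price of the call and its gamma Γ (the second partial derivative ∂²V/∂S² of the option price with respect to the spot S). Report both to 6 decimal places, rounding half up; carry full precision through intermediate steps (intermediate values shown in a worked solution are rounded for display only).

price = 19.786863
Γ = 0.011613

σ√T = 0.1085·√2.9983 = 0.187874
d₁ = (ln(S/K) + (r+σ²/2)T) / (σ√T) = (ln(131.37/143.92) + (0.0755+0.1085²/2)·2.9983) / 0.187874 = (-0.091240 + 0.244020) / 0.187874 = 0.813205
d₂ = d₁ − σ√T = 0.813205 − 0.187874 = 0.625330
e^{−rT} = e^{−0.0755·2.9983} = 0.797422
N(d₁) = 0.791950,  N(d₂) = 0.734123
Call price V = S·N(d₁) − K·e^{−rT}·N(d₂) = 104.038419 − 84.251556 = 19.786863
φ(d₁) = (1/√(2π))·e^{−d₁²/2} = 0.286622
Γ = φ(d₁) / (S·σ·√T) = 0.011613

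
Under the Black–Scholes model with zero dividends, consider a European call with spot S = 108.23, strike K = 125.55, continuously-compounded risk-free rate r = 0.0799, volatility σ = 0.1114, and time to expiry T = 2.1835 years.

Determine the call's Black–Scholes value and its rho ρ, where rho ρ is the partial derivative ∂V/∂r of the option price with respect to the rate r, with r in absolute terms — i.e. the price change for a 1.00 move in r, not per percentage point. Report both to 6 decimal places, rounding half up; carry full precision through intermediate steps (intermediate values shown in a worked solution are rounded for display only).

σ√T = 0.1114·√2.1835 = 0.164612
d₁ = (ln(S/K) + (r+σ²/2)T) / (σ√T) = (ln(108.23/125.55) + (0.0799+0.1114²/2)·2.1835) / 0.164612 = (-0.148445 + 0.188010) / 0.164612 = 0.240351
d₂ = d₁ − σ√T = 0.240351 − 0.164612 = 0.075739
e^{−rT} = e^{−0.0799·2.1835} = 0.839909
N(d₁) = 0.594971,  N(d₂) = 0.530187
Call price V = S·N(d₁) − K·e^{−rT}·N(d₂) = 64.393714 − 55.908495 = 8.485219
ρ = K·T·e^{−rT}·N(d₂) = 122.076200

price = 8.485219
ρ = 122.076200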